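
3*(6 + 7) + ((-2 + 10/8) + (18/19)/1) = 2979/76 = 39.20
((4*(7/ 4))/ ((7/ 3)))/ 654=1/ 218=0.00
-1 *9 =-9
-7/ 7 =-1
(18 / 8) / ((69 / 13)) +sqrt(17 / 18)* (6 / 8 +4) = 39 / 92 +19* sqrt(34) / 24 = 5.04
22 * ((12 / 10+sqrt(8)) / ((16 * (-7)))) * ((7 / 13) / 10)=-0.04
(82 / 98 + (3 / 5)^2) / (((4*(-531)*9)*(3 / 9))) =-733 / 3902850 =-0.00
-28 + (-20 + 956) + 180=1088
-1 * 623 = -623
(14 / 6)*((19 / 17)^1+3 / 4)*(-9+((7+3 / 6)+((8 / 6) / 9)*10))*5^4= -555625 / 11016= -50.44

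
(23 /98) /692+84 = 5696567 /67816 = 84.00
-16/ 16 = -1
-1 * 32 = -32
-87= -87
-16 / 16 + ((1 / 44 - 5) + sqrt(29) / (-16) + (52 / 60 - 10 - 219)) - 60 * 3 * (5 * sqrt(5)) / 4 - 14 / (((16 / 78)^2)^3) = -4069212125939 / 21626880 - 225 * sqrt(5) - sqrt(29) / 16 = -188658.75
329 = 329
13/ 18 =0.72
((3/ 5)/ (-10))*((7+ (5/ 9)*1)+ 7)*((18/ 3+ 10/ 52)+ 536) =-615569/ 1300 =-473.51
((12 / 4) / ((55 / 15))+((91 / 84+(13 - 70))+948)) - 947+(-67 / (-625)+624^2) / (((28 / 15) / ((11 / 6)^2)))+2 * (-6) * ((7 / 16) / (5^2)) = 107962386219 / 154000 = 701054.46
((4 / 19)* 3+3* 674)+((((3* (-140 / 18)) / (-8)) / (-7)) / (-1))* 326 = 246065 / 114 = 2158.46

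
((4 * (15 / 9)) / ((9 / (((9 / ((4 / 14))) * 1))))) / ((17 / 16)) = 1120 / 51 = 21.96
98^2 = 9604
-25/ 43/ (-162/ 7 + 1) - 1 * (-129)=171992/ 1333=129.03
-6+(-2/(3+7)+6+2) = 9/5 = 1.80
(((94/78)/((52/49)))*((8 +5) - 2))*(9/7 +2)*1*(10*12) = 832370/169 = 4925.27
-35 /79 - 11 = -904 /79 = -11.44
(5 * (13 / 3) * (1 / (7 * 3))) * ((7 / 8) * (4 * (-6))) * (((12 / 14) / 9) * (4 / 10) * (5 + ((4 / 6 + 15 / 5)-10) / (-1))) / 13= -136 / 189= -0.72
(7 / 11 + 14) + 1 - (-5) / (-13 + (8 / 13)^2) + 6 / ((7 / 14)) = 639137 / 23463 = 27.24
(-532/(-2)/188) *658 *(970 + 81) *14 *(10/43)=136987340/43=3185752.09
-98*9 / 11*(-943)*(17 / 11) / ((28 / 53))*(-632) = -16914692844 / 121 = -139790849.95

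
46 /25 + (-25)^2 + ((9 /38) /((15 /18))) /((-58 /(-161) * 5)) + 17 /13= 225027607 /358150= 628.31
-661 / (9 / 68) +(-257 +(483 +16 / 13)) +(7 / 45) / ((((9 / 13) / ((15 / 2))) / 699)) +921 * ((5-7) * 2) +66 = -1686449 / 234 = -7207.05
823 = 823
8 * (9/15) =24/5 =4.80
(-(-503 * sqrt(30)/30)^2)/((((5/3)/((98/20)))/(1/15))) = -12397441/7500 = -1652.99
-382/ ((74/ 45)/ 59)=-507105/ 37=-13705.54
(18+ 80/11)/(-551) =-278/6061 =-0.05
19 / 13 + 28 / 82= 961 / 533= 1.80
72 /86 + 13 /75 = 3259 /3225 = 1.01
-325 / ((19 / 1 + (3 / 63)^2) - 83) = 11025 / 2171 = 5.08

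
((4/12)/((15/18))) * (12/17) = 24/85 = 0.28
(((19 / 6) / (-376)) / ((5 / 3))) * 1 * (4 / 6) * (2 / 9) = -19 / 25380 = -0.00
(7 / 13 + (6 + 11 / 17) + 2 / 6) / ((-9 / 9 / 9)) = -14955 / 221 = -67.67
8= 8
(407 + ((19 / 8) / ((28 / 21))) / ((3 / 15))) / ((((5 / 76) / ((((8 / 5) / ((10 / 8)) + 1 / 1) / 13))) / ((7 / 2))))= 100895529 / 26000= 3880.60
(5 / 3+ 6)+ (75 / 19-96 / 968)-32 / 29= 2082418 / 200013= 10.41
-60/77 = -0.78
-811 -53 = -864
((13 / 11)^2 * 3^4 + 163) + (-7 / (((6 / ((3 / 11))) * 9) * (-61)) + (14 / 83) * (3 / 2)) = 3047765617 / 11027214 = 276.39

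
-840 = -840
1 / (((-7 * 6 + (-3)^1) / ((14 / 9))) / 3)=-0.10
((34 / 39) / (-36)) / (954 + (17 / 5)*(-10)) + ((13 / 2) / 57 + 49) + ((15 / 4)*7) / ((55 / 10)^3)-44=86102205407 / 16332647760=5.27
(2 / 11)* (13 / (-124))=-13 / 682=-0.02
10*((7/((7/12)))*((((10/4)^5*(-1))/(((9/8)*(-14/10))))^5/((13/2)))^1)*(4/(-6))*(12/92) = -4656612873077392578125/3165210947808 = -1471185633.39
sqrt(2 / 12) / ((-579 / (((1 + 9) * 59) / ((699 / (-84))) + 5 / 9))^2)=21760675225 * sqrt(6) / 8845150743414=0.01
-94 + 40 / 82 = -3834 / 41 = -93.51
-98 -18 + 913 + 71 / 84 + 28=69371 / 84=825.85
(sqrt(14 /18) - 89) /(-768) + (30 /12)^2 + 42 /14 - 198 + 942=578585 /768 - sqrt(7) /2304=753.36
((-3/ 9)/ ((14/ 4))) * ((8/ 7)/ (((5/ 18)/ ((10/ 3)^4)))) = -64000/ 1323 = -48.37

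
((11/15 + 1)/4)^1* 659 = 8567/30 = 285.57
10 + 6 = 16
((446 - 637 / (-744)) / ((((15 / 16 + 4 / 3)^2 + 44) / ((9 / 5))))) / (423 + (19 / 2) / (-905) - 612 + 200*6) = 103983162048 / 6424686914597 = 0.02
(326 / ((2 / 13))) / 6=2119 / 6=353.17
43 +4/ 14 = 303/ 7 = 43.29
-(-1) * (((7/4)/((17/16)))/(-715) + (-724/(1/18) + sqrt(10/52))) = -158403988/12155 + sqrt(130)/26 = -13031.56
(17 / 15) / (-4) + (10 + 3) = 763 / 60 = 12.72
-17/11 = -1.55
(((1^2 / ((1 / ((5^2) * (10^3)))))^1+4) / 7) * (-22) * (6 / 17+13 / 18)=-12927068 / 153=-84490.64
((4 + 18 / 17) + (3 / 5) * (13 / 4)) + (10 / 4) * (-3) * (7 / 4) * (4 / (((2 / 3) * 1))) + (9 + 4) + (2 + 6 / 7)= -33251 / 595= -55.88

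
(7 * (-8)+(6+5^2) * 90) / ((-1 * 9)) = -2734 / 9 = -303.78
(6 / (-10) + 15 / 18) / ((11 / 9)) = 21 / 110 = 0.19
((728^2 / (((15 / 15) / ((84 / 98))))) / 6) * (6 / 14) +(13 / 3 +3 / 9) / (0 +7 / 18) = 32460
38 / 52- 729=-728.27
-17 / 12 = -1.42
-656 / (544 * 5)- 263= -44751 / 170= -263.24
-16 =-16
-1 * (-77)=77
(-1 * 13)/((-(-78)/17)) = -17/6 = -2.83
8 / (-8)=-1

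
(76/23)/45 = 76/1035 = 0.07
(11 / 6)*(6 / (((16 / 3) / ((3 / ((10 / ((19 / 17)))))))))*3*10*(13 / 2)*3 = 220077 / 544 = 404.55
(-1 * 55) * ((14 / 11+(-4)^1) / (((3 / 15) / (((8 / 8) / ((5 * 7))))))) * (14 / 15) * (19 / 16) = 95 / 4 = 23.75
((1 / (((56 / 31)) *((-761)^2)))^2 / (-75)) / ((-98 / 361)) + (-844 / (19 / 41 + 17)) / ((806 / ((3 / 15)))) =-6687569866077990823183 / 557647933685207852323200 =-0.01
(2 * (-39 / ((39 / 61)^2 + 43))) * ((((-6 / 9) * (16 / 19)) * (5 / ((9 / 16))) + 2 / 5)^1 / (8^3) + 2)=-63242521589 / 17677186560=-3.58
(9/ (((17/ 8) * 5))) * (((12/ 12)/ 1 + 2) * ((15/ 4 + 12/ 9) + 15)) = 4338/ 85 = 51.04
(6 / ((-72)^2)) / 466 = 1 / 402624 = 0.00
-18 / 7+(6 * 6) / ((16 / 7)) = 369 / 28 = 13.18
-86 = -86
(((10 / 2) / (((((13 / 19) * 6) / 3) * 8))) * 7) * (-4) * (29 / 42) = -2755 / 312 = -8.83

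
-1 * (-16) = 16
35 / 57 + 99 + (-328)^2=6137966 / 57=107683.61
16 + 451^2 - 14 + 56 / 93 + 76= 18923603 / 93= 203479.60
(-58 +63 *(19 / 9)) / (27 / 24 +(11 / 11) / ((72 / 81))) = 100 / 3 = 33.33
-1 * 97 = -97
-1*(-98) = 98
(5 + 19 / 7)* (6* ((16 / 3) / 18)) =96 / 7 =13.71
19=19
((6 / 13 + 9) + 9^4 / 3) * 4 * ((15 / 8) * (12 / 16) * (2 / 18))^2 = 214.50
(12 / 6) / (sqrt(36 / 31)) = sqrt(31) / 3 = 1.86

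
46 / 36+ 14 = 275 / 18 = 15.28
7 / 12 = 0.58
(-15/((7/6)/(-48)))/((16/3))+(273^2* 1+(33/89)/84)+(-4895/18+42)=1668974557/22428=74414.77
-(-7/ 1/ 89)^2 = -49/ 7921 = -0.01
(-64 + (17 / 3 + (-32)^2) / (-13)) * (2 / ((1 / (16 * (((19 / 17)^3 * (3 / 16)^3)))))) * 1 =-42.17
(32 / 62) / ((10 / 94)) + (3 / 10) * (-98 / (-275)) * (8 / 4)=215914 / 42625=5.07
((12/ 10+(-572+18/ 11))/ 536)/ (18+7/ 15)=-11739/ 204149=-0.06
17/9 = 1.89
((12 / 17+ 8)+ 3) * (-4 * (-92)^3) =619835648 / 17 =36460920.47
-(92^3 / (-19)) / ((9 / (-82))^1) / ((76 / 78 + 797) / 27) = -12634.44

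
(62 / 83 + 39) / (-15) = -3299 / 1245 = -2.65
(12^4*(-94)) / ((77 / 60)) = -116951040 / 77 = -1518844.68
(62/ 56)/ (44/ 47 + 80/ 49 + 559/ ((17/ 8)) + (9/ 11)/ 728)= 49587538/ 11897179009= 0.00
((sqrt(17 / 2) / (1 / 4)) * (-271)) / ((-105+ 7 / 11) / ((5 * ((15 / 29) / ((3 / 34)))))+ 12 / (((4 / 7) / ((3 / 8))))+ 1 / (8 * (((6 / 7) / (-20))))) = -60812400 * sqrt(34) / 156821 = -2261.14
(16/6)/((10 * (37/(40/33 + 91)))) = 12172/18315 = 0.66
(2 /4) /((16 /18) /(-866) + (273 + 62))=3897 /2610982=0.00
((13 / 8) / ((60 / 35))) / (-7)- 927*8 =-711949 / 96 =-7416.14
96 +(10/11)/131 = 138346/1441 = 96.01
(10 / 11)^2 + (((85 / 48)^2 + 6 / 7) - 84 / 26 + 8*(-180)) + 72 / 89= -3245921520013 / 2257871616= -1437.60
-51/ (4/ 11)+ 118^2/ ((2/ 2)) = 55135/ 4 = 13783.75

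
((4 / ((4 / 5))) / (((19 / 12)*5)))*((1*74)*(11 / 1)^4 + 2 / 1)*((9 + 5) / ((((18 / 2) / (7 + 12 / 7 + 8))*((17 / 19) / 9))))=3042288288 / 17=178958134.59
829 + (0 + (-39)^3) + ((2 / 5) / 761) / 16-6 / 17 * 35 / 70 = -30267496503 / 517480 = -58490.18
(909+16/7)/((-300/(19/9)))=-121201/18900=-6.41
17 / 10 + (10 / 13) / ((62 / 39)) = 677 / 310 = 2.18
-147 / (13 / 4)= -45.23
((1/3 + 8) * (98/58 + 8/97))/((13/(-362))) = -411.22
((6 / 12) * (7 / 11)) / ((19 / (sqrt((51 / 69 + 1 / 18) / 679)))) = 7 * sqrt(209714) / 5595348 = 0.00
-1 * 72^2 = -5184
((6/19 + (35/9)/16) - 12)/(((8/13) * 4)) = -406939/87552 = -4.65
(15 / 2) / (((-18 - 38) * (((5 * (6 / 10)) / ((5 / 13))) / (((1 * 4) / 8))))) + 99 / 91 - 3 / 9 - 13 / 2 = -7181 / 1248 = -5.75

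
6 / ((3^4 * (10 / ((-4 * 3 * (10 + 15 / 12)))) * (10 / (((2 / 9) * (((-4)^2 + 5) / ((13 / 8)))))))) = -56 / 195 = -0.29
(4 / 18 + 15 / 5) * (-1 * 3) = -29 / 3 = -9.67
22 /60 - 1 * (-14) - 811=-23899 /30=-796.63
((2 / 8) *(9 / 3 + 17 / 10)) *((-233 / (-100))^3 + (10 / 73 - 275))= -899655124753 / 2920000000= -308.10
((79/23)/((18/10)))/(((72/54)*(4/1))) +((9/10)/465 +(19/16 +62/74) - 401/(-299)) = 766746943/205771800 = 3.73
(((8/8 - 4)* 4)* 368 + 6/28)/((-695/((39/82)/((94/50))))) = 12055095/7499884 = 1.61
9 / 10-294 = -2931 / 10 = -293.10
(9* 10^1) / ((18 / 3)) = 15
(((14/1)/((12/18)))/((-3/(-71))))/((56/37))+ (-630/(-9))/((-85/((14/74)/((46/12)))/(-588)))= 352.27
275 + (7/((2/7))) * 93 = 5107/2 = 2553.50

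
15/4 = 3.75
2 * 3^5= 486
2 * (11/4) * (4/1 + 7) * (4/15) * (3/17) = 242/85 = 2.85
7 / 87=0.08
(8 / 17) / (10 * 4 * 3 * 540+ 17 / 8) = 64 / 8813089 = 0.00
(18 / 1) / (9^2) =2 / 9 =0.22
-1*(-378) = 378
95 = 95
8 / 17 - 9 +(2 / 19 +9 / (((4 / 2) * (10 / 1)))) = -7.97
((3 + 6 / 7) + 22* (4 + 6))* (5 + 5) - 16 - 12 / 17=264402 / 119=2221.87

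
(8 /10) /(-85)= -4 /425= -0.01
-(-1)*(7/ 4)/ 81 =7/ 324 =0.02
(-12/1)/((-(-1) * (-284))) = 3/71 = 0.04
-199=-199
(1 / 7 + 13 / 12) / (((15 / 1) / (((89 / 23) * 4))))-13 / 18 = 2623 / 4830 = 0.54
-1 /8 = -0.12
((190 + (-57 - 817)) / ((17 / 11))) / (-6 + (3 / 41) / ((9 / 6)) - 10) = 51414 / 1853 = 27.75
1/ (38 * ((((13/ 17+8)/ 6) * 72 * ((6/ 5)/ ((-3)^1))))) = -85/ 135888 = -0.00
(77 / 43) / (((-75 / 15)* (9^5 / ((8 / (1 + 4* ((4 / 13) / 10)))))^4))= -1125988864000 / 14846021489257994762857478763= -0.00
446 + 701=1147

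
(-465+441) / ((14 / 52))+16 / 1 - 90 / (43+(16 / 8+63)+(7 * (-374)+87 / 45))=-19252502 / 263347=-73.11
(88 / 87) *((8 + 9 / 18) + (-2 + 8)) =44 / 3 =14.67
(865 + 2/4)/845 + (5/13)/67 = 116627/113230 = 1.03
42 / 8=21 / 4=5.25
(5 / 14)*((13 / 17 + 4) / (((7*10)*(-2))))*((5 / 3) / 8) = -135 / 53312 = -0.00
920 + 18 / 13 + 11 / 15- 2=179423 / 195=920.12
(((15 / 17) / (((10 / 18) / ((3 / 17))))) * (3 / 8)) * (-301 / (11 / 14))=-512001 / 12716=-40.26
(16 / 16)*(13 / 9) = 1.44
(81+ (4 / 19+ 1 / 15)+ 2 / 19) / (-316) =-11597 / 45030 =-0.26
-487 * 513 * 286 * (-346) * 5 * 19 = 2348616261420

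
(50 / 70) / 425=1 / 595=0.00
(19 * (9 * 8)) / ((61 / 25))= 34200 / 61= 560.66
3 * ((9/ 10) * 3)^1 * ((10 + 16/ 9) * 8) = 3816/ 5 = 763.20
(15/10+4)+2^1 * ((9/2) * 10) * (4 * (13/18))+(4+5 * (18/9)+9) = 288.50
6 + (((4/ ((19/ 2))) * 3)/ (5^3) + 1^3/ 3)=6.34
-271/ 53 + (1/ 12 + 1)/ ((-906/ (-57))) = -969013/ 192072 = -5.05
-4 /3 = -1.33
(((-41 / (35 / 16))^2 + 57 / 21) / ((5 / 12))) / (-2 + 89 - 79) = 1300983 / 12250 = 106.20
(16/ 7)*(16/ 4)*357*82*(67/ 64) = 280194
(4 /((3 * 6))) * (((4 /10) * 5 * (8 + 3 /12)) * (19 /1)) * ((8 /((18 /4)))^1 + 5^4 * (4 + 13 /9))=6403969 /27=237184.04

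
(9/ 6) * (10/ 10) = 3/ 2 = 1.50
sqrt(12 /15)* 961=1922* sqrt(5) /5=859.54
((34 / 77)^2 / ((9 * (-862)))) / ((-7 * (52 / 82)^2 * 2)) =485809 / 108829332612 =0.00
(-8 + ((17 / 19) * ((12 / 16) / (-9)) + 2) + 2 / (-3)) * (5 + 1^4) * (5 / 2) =-7685 / 76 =-101.12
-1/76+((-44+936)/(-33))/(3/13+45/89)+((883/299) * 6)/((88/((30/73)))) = -38835512735/1060006428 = -36.64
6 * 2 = 12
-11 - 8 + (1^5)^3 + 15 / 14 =-237 / 14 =-16.93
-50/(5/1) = -10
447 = 447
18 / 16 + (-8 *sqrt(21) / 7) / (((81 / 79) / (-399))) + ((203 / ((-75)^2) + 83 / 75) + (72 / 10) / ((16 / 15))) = 405799 / 45000 + 12008 *sqrt(21) / 27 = 2047.08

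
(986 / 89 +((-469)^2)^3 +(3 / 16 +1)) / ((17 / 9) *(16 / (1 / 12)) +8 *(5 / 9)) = 136392206419909684899 / 4704896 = 28989420046672.59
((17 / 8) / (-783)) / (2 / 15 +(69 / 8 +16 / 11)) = -55 / 206973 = -0.00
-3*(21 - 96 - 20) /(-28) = -285 /28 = -10.18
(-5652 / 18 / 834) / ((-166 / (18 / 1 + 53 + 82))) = 8007 / 23074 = 0.35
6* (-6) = -36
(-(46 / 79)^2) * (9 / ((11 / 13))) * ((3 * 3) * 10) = -22281480 / 68651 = -324.56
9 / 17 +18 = 315 / 17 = 18.53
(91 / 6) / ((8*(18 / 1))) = 91 / 864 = 0.11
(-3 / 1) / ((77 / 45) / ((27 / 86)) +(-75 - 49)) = 3645 / 144038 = 0.03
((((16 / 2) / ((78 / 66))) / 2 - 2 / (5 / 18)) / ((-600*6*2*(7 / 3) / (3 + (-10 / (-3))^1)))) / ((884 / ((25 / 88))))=589 / 1274232960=0.00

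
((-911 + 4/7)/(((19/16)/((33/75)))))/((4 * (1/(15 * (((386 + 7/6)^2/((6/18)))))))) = -378298851887/665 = -568870453.97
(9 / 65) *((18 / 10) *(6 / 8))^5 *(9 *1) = 1162261467 / 208000000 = 5.59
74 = 74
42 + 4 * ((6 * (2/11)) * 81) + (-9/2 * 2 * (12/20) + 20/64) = 343523/880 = 390.37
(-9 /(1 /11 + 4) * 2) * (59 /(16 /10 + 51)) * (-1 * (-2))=-2596 /263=-9.87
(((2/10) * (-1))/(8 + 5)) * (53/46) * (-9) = 477/2990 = 0.16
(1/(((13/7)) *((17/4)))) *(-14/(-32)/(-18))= -0.00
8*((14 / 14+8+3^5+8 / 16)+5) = 2060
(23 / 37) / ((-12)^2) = 23 / 5328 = 0.00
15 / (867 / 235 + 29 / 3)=10575 / 9416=1.12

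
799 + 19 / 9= 7210 / 9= 801.11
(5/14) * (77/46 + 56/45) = 863/828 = 1.04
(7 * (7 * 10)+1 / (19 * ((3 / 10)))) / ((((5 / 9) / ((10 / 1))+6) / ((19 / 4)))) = 384.50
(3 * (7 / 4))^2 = 27.56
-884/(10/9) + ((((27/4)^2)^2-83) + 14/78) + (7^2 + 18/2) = 62675603/49920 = 1255.52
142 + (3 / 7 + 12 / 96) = 7983 / 56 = 142.55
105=105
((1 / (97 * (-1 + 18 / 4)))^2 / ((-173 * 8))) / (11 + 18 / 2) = -1 / 3190403720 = -0.00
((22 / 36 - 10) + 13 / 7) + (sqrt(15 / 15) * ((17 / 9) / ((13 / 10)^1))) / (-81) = -1001677 / 132678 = -7.55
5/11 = 0.45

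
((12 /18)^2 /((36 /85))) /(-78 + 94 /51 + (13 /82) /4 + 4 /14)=-3317720 /239748309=-0.01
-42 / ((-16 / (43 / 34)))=903 / 272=3.32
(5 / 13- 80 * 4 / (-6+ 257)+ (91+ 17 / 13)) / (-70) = -59659 / 45682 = -1.31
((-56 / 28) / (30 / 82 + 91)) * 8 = -328 / 1873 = -0.18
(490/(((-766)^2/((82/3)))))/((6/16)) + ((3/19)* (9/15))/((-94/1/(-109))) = 2012731981/11789394930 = 0.17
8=8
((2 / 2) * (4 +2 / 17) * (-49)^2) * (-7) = -1176490 / 17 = -69205.29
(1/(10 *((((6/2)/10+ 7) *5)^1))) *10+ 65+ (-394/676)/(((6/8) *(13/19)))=30740999/481143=63.89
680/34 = 20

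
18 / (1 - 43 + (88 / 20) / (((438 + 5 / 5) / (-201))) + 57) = 4390 / 3167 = 1.39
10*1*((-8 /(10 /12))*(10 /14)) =-480 /7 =-68.57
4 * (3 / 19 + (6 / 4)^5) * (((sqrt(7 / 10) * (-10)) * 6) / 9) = -1571 * sqrt(70) / 76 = -172.95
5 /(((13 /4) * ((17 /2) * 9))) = 40 /1989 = 0.02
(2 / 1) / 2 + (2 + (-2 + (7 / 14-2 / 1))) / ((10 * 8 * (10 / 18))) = 773 / 800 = 0.97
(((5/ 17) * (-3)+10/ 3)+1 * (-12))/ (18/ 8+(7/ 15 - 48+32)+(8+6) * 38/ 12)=-9740/ 31671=-0.31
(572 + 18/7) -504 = 494/7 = 70.57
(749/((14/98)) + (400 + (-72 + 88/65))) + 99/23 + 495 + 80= 9196729/1495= 6151.66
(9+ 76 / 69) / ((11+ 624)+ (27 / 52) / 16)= 579904 / 36455943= 0.02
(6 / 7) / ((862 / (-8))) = -24 / 3017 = -0.01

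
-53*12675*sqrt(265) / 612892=-12675*sqrt(265) / 11564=-17.84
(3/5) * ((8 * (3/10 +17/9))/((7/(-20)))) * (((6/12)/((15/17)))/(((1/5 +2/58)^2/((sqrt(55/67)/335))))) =-331354 * sqrt(3685)/24038595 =-0.84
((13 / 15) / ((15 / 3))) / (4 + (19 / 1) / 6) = 26 / 1075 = 0.02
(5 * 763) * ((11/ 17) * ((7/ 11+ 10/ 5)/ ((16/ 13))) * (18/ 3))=4314765/ 136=31726.21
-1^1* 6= -6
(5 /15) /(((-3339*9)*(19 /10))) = -10 /1712907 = -0.00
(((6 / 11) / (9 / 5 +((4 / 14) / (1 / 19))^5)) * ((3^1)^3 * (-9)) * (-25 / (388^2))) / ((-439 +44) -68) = -1531537875 / 151936075518902488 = -0.00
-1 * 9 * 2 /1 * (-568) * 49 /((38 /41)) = 10270008 /19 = 540526.74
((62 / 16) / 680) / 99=31 / 538560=0.00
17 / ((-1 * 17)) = -1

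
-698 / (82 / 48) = -408.59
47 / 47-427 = -426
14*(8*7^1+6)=868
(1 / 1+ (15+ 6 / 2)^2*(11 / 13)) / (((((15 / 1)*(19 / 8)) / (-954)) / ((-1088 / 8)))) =1237584768 / 1235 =1002092.93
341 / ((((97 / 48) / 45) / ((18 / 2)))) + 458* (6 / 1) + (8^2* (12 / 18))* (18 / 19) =131090820 / 1843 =71129.04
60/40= 1.50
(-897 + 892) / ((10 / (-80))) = 40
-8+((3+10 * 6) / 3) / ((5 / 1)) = -19 / 5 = -3.80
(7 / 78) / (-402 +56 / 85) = -0.00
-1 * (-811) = 811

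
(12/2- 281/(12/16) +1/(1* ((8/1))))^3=-691979951125/13824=-50056420.08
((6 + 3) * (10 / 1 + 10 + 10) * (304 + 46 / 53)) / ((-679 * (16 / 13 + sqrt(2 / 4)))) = -1814866560 / 12343541 + 737289540 * sqrt(2) / 12343541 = -62.56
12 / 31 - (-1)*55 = 1717 / 31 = 55.39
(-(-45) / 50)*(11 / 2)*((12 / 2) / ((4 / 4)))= 297 / 10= 29.70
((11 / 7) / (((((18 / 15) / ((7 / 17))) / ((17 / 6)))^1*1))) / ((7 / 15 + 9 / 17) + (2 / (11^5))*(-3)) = 752913425 / 490865088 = 1.53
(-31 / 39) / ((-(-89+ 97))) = 31 / 312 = 0.10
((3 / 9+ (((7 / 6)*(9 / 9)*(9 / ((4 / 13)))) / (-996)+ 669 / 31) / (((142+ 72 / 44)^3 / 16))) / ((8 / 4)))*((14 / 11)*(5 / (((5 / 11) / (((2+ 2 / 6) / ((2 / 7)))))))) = 6964448063854757 / 365353731936000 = 19.06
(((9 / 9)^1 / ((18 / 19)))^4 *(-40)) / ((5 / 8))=-521284 / 6561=-79.45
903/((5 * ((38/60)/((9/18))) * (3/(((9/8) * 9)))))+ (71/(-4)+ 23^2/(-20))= 332123/760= 437.00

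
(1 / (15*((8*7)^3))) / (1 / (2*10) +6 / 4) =1 / 4083072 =0.00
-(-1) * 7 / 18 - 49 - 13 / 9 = -901 / 18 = -50.06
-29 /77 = -0.38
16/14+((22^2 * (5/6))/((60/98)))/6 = 41935/378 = 110.94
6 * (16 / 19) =96 / 19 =5.05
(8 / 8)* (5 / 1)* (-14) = -70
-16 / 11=-1.45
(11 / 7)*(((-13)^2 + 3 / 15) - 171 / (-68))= 642213 / 2380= 269.84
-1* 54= -54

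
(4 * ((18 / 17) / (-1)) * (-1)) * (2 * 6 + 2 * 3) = 1296 / 17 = 76.24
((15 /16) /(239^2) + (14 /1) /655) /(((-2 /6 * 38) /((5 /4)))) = -38414787 /18198293632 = -0.00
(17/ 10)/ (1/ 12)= 102/ 5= 20.40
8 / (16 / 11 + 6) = 44 / 41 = 1.07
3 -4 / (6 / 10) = -11 / 3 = -3.67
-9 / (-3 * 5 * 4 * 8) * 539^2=871563 / 160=5447.27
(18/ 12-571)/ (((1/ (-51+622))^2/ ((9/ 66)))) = -1114082097/ 44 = -25320047.66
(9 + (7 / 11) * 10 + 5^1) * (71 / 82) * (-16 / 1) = -127232 / 451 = -282.11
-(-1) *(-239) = -239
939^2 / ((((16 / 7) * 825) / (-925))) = -432510.87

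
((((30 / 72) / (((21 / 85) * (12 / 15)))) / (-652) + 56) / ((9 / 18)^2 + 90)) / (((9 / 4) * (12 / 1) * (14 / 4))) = 36801971 / 5605148808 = 0.01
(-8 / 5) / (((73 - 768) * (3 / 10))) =16 / 2085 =0.01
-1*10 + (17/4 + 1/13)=-295/52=-5.67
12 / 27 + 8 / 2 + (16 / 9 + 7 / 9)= 7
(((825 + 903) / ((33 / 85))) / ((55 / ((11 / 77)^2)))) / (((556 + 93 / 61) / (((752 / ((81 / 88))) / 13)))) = 399269888 / 2144709567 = 0.19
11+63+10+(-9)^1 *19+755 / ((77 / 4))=-3679 / 77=-47.78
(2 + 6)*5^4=5000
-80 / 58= -40 / 29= -1.38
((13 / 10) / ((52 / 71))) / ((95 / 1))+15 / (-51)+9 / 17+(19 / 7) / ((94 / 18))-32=-663664297 / 21253400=-31.23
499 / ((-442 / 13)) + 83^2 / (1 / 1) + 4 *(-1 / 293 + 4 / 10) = 342489071 / 49810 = 6875.91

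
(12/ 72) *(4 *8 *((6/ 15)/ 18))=0.12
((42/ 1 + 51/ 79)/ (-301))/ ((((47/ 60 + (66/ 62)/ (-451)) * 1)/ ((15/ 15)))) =-0.18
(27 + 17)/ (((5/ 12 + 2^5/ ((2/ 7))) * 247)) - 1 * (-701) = 233575831/ 333203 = 701.00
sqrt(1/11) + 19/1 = 19.30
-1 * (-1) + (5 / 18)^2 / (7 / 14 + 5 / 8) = 779 / 729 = 1.07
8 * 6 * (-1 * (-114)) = 5472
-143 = -143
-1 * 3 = -3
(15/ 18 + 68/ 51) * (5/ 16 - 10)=-2015/ 96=-20.99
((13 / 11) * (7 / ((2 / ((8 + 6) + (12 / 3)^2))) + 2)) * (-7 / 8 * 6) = -29211 / 44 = -663.89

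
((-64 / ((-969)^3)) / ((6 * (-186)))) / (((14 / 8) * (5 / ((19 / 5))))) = -0.00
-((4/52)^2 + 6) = -1015/169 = -6.01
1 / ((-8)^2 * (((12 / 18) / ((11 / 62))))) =33 / 7936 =0.00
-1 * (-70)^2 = -4900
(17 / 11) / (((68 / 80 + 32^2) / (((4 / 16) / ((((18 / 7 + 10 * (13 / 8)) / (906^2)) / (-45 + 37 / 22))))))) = -54757969560 / 76884247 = -712.21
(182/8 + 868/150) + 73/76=84067/2850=29.50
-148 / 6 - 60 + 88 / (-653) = -166126 / 1959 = -84.80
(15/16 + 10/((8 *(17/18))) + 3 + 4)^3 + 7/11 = 175964473485/221360128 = 794.92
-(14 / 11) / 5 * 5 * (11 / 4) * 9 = -63 / 2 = -31.50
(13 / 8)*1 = 13 / 8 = 1.62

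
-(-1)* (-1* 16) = -16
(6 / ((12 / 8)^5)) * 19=1216 / 81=15.01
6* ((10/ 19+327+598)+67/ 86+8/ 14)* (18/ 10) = 286243659/ 28595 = 10010.27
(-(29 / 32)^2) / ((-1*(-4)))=-841 / 4096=-0.21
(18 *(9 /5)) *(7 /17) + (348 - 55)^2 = 7298299 /85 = 85862.34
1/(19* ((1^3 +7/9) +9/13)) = 117/5491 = 0.02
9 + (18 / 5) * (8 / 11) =639 / 55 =11.62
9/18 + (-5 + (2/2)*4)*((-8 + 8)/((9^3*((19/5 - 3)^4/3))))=0.50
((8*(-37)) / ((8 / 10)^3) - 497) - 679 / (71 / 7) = -648695 / 568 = -1142.07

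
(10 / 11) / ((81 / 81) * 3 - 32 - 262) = -10 / 3201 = -0.00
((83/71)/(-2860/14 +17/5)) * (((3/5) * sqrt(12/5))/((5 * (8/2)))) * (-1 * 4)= 3486 * sqrt(15)/12480025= 0.00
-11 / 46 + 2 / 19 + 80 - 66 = 12119 / 874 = 13.87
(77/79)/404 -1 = -31839/31916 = -1.00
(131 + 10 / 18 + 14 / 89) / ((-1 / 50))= -5275100 / 801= -6585.64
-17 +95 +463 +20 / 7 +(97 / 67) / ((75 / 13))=19139002 / 35175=544.11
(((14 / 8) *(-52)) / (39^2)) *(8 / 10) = -28 / 585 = -0.05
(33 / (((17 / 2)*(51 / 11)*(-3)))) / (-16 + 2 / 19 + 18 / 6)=4598 / 212415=0.02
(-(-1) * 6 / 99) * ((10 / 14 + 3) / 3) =52 / 693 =0.08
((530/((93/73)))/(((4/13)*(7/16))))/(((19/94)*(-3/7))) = -189116720/5301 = -35675.67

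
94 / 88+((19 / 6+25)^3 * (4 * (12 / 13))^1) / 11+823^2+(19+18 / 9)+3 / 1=271202555 / 396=684854.94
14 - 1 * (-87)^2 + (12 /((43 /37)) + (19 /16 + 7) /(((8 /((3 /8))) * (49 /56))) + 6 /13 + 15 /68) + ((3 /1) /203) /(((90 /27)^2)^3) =-4157810647787429 /551174000000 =-7543.55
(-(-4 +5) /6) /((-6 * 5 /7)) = 0.04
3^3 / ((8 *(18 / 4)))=3 / 4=0.75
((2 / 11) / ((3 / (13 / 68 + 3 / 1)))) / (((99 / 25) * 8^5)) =5425 / 3639803904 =0.00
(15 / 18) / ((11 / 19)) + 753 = 49793 / 66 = 754.44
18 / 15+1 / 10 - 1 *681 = -6797 / 10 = -679.70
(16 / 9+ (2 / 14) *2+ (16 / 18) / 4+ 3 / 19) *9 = 2925 / 133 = 21.99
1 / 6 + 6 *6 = 217 / 6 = 36.17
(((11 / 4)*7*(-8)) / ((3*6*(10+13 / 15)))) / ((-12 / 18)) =385 / 326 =1.18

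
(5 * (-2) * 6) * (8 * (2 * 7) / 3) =-2240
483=483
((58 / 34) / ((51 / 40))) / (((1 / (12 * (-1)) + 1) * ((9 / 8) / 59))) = 2190080 / 28611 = 76.55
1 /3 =0.33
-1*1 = -1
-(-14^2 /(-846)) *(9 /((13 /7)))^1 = -686 /611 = -1.12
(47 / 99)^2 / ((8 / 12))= 2209 / 6534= 0.34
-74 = -74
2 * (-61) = -122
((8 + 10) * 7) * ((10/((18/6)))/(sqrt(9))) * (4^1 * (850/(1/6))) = 2856000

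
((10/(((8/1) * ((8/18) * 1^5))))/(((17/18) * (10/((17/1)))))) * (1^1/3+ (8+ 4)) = 999/16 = 62.44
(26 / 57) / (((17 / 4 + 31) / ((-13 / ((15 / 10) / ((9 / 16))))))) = -169 / 2679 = -0.06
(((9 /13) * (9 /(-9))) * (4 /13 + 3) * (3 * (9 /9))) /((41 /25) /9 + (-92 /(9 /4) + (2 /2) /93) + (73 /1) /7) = 18895275 /83249569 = 0.23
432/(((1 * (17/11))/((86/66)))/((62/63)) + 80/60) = 3455136/20303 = 170.18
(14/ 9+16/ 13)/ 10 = 163/ 585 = 0.28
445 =445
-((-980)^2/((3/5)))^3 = -110730297608000000000/27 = -4101122133629629629.63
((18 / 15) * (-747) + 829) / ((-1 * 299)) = 337 / 1495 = 0.23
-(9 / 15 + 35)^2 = -31684 / 25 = -1267.36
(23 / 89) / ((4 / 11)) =0.71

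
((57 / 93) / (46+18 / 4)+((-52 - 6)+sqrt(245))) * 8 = -1452480 / 3131+56 * sqrt(5) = -338.68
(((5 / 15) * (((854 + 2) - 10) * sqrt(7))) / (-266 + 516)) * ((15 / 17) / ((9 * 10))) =47 * sqrt(7) / 4250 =0.03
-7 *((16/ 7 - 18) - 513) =3701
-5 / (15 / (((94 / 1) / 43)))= -94 / 129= -0.73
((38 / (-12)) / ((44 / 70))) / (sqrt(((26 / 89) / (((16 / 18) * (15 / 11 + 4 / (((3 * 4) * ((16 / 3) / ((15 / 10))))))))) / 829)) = -665 * sqrt(1202777862) / 75504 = -305.45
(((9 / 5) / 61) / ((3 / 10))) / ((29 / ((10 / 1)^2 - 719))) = -3714 / 1769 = -2.10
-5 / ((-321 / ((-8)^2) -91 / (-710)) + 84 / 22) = 1249600 / 267233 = 4.68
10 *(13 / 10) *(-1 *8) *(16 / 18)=-832 / 9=-92.44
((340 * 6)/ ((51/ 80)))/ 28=800/ 7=114.29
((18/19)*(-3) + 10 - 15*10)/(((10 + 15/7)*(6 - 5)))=-18998/1615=-11.76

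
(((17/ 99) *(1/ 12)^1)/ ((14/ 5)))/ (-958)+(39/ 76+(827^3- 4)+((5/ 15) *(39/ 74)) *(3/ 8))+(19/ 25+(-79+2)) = 79193910953525553571/ 140015244600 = 565609203.34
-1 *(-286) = 286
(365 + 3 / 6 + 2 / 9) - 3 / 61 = 401509 / 1098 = 365.67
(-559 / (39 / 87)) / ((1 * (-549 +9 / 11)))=13717 / 6030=2.27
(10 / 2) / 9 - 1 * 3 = -22 / 9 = -2.44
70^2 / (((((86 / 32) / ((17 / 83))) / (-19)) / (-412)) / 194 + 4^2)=289147532800 / 944155719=306.25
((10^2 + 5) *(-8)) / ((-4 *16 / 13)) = 1365 / 8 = 170.62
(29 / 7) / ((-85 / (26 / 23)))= -754 / 13685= -0.06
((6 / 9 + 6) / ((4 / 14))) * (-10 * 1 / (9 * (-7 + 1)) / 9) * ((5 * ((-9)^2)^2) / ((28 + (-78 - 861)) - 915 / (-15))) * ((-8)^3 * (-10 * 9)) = -853835.29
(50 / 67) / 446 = 25 / 14941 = 0.00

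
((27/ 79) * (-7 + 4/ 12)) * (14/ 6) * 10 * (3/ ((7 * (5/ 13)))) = -4680/ 79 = -59.24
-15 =-15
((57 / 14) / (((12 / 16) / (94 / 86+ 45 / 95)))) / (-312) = -320 / 11739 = -0.03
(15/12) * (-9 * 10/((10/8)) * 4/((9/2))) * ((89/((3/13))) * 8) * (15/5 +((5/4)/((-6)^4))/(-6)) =-539780995/729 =-740440.32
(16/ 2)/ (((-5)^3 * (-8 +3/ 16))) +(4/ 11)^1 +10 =1782658/ 171875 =10.37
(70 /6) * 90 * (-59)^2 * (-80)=-292404000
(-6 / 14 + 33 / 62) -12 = -5163 / 434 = -11.90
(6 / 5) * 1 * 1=6 / 5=1.20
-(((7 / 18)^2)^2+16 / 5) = -1691621 / 524880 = -3.22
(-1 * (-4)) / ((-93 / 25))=-100 / 93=-1.08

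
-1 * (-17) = 17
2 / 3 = 0.67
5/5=1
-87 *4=-348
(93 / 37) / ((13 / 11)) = 1023 / 481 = 2.13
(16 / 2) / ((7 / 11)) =88 / 7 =12.57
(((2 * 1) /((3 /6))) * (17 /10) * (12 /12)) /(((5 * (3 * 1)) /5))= 34 /15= 2.27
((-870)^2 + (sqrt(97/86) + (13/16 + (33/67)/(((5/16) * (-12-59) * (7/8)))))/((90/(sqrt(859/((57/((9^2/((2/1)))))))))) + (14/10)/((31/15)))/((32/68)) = 35646467 * sqrt(97926)/24294950400 + 17 * sqrt(204224673)/392160 + 398886657/248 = 1608415.02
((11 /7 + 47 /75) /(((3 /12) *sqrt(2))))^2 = 10653728 /275625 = 38.65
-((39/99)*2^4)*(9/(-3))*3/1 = 624/11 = 56.73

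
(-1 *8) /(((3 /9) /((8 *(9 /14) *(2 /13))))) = -1728 /91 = -18.99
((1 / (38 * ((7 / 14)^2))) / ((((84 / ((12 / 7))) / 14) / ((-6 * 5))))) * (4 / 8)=-60 / 133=-0.45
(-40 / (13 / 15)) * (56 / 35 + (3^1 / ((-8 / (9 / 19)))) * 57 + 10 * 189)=-1128885 / 13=-86837.31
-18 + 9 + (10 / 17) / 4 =-301 / 34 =-8.85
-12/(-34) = 6/17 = 0.35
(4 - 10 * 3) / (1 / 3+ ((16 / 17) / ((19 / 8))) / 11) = -277134 / 3937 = -70.39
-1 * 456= -456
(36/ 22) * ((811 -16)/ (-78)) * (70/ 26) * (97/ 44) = -8097075/ 81796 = -98.99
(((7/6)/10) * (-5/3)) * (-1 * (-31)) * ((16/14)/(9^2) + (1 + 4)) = -88133/2916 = -30.22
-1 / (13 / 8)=-8 / 13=-0.62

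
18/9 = 2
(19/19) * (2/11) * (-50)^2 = 5000/11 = 454.55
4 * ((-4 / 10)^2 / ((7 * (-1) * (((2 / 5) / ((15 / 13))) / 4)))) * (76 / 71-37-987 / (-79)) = 12619392 / 510419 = 24.72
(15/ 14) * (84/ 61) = 90/ 61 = 1.48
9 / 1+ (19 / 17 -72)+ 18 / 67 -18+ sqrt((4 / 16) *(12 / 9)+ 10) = -90680 / 1139+ sqrt(93) / 3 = -76.40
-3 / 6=-1 / 2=-0.50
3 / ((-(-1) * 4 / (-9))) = -27 / 4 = -6.75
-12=-12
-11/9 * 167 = -1837/9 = -204.11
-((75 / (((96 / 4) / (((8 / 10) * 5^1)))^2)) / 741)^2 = -625 / 79067664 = -0.00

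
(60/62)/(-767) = -30/23777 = -0.00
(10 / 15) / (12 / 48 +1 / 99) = 264 / 103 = 2.56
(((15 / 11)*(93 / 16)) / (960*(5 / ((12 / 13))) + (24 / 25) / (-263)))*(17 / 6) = 51975375 / 12034871552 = 0.00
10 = 10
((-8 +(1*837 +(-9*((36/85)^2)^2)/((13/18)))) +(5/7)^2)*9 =248124357512478/33251798125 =7461.98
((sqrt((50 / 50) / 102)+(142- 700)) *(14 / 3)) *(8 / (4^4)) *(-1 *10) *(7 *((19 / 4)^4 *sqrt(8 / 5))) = 6385729 *sqrt(10) *(56916- sqrt(102)) / 313344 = 3667299.68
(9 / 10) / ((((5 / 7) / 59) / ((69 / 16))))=320.59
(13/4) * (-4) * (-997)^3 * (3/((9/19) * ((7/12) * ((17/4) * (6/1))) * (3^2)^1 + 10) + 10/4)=730576165252843/22318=32734840274.79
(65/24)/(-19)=-65/456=-0.14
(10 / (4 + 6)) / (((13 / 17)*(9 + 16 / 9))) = 153 / 1261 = 0.12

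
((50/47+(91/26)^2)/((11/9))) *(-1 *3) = -67581/2068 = -32.68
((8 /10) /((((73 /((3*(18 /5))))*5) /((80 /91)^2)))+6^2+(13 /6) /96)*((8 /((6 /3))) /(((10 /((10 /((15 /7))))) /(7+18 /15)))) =2572629118921 /4663386000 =551.67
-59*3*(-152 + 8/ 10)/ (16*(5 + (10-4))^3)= 33453/ 26620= 1.26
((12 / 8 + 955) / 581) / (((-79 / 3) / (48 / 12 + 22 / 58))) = -728853 / 2662142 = -0.27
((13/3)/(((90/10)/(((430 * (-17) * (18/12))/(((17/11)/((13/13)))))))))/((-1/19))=584155/9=64906.11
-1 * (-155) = 155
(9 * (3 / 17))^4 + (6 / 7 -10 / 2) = 1297978 / 584647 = 2.22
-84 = -84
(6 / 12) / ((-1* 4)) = -1 / 8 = -0.12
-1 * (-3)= 3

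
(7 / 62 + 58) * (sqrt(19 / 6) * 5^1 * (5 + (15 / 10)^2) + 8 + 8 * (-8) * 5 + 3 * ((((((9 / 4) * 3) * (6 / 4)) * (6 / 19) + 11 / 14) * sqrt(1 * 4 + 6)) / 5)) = -562068 / 31 + 22904271 * sqrt(10) / 164920 + 174145 * sqrt(114) / 496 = -13943.34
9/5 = 1.80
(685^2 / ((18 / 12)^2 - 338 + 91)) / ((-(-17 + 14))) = -1876900 / 2937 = -639.05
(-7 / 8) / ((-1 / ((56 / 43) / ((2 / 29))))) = 1421 / 86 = 16.52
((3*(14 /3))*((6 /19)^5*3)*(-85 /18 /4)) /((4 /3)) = -289170 /2476099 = -0.12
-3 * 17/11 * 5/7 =-3.31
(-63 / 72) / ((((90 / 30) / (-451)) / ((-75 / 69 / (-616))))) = 1025 / 4416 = 0.23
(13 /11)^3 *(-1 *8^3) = -1124864 /1331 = -845.13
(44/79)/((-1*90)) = -22/3555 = -0.01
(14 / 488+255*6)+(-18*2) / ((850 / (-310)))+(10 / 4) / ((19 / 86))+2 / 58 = 1554.51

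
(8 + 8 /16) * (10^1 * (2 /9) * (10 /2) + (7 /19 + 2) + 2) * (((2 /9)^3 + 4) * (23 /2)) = 756568187 /124659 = 6069.10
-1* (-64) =64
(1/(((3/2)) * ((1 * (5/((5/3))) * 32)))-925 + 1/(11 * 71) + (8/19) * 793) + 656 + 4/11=139462711/2136816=65.27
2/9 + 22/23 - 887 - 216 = -228077/207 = -1101.82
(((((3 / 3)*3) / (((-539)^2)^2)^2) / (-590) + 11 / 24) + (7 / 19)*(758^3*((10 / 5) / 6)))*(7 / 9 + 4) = 81626744600591900627167054027420699 / 319430017606786275865408040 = 255538741.20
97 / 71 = 1.37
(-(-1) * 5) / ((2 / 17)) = 85 / 2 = 42.50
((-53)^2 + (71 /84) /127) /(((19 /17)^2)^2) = 2502830626643 /1390264428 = 1800.26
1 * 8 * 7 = 56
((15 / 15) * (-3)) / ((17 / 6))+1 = -1 / 17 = -0.06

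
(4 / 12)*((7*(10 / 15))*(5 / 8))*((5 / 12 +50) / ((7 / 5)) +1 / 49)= 105935 / 3024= 35.03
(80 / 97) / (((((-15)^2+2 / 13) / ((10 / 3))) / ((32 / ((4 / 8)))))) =665600 / 851757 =0.78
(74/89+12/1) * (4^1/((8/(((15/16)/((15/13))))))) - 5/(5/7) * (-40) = 406143/1424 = 285.21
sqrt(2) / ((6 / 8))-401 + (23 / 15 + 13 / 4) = -23773 / 60 + 4 * sqrt(2) / 3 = -394.33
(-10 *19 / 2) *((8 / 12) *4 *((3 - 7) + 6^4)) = -981920 / 3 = -327306.67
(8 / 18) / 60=1 / 135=0.01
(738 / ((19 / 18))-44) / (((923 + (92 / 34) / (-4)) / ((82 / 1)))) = 34705024 / 595821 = 58.25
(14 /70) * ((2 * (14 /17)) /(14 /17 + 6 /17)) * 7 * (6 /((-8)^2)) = 147 /800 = 0.18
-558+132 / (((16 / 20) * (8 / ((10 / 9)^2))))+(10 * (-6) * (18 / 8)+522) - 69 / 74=-146323 / 999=-146.47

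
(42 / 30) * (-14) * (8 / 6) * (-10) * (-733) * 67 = -38503024 / 3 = -12834341.33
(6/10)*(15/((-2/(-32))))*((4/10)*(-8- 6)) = -4032/5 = -806.40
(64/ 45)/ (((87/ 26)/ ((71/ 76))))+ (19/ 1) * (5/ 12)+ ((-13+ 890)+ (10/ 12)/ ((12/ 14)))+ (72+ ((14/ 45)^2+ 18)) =1089423461/ 1115775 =976.38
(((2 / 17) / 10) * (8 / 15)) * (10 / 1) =16 / 255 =0.06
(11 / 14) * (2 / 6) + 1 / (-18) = 0.21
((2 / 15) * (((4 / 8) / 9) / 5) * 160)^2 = 1024 / 18225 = 0.06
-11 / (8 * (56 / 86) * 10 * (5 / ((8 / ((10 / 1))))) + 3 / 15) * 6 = -14190 / 70043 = -0.20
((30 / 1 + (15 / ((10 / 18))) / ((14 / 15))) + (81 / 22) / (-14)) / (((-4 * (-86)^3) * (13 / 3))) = 54207 / 10187072896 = 0.00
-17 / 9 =-1.89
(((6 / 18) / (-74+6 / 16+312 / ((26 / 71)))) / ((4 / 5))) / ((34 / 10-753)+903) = 50 / 14328327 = 0.00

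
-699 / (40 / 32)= -2796 / 5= -559.20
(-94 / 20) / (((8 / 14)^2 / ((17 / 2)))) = -39151 / 320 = -122.35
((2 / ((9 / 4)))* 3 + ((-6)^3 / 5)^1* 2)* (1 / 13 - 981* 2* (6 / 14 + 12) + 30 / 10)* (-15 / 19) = -2786739952 / 1729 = -1611764.00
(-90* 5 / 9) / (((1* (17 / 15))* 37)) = -750 / 629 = -1.19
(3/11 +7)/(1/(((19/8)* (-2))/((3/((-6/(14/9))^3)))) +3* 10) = 4986360/20576281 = 0.24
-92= -92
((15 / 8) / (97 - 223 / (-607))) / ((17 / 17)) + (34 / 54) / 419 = 111042737 / 5348967408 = 0.02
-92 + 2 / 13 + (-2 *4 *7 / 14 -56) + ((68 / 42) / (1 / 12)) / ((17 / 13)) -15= -13831 / 91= -151.99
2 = 2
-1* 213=-213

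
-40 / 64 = -5 / 8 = -0.62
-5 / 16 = -0.31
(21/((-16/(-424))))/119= 159/34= 4.68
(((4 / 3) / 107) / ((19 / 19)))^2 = 16 / 103041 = 0.00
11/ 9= 1.22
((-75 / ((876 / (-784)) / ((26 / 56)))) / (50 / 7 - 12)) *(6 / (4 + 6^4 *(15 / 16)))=-47775 / 1512779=-0.03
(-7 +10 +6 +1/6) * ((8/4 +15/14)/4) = 2365/336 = 7.04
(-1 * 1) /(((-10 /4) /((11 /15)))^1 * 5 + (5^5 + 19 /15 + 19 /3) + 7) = -110 /343481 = -0.00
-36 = -36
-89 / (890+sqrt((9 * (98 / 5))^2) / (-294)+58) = -445 / 4737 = -0.09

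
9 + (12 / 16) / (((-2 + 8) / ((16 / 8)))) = 37 / 4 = 9.25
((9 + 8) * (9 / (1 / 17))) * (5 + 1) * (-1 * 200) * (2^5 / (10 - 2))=-12484800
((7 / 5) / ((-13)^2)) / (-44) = -7 / 37180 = -0.00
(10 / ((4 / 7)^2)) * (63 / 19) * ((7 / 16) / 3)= 36015 / 2432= 14.81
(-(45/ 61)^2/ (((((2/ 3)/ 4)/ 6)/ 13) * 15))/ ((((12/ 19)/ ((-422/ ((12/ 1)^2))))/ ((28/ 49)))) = 2345265/ 52094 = 45.02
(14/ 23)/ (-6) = -7/ 69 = -0.10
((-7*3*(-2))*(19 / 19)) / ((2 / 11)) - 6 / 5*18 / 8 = 2283 / 10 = 228.30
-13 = -13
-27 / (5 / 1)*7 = -189 / 5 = -37.80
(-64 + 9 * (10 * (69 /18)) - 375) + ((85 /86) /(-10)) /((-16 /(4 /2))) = -129327 /1376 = -93.99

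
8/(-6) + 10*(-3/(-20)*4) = 14/3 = 4.67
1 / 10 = 0.10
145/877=0.17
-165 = -165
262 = 262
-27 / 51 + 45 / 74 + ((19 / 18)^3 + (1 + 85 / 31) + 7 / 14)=625077977 / 113718168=5.50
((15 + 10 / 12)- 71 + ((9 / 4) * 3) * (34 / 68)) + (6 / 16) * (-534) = -6049 / 24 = -252.04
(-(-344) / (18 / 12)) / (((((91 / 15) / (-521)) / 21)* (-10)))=537672 / 13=41359.38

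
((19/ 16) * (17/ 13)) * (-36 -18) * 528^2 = -303909408/ 13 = -23377646.77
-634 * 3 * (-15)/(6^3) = 1585/12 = 132.08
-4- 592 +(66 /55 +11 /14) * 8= -580.11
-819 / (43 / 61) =-49959 / 43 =-1161.84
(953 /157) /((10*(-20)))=-953 /31400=-0.03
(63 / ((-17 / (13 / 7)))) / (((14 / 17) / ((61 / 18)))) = -28.32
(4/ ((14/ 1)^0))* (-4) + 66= 50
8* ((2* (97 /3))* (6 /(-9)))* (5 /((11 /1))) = -15520 /99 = -156.77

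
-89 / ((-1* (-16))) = -89 / 16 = -5.56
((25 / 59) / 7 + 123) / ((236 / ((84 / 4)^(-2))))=0.00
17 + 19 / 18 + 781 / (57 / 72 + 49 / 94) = 16338749 / 26658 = 612.90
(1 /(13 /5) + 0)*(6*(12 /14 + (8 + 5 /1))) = 2910 /91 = 31.98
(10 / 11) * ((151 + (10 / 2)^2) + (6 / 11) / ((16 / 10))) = 38795 / 242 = 160.31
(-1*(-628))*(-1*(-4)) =2512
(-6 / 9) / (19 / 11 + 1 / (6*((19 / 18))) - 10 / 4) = 836 / 771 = 1.08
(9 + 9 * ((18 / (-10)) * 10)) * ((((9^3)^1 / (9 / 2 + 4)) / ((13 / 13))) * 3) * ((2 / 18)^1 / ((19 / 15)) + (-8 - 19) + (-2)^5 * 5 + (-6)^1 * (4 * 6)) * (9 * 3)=6682693428 / 19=351720706.74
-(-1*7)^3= 343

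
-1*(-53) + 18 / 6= 56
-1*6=-6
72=72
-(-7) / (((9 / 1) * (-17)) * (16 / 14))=-0.04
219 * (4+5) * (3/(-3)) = -1971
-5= -5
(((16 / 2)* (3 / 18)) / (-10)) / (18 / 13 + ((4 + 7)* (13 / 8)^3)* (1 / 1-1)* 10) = -13 / 135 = -0.10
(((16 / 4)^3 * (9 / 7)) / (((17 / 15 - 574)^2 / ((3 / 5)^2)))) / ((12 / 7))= 3888 / 73839649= 0.00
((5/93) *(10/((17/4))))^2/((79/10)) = 0.00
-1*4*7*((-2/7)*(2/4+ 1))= 12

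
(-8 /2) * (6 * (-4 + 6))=-48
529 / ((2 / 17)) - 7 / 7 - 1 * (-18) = 9027 / 2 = 4513.50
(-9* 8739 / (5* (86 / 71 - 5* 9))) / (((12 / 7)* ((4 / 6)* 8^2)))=39089547 / 7959040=4.91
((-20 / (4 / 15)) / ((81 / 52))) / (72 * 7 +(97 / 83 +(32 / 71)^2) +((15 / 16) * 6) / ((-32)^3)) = -10968183603200 / 115124031127791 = -0.10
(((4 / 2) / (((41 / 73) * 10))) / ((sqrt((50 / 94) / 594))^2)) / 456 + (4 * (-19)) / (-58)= 24651401 / 11295500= 2.18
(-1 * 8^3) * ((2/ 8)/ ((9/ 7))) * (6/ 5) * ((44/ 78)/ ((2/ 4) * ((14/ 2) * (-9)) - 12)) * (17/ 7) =191488/ 50895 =3.76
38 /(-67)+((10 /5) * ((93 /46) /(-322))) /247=-69518947 /122561894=-0.57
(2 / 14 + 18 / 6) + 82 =596 / 7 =85.14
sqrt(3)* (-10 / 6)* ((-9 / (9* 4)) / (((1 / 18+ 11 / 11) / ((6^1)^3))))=1620* sqrt(3) / 19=147.68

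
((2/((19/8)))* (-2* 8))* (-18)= 242.53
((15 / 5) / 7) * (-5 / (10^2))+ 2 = 277 / 140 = 1.98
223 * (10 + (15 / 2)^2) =59095 / 4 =14773.75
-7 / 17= -0.41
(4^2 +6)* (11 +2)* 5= 1430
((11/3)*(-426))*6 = -9372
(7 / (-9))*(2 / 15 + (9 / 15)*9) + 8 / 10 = -473 / 135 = -3.50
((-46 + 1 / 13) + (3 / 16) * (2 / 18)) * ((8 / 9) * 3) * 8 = -979.25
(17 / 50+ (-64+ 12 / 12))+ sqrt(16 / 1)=-2933 / 50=-58.66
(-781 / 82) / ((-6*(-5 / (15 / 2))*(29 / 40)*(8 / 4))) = -3905 / 2378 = -1.64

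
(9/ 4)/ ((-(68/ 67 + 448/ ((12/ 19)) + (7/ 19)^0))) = -1809/ 571924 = -0.00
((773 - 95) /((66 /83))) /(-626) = -1.36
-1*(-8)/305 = 8/305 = 0.03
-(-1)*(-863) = -863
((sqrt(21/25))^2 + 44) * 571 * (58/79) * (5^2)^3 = 23203298750/79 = 293712642.41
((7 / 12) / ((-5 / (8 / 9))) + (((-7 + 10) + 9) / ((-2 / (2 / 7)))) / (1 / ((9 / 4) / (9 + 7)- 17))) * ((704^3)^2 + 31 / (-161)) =1706896476375434112349415 / 486864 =3505899956405554964.73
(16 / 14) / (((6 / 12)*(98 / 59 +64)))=0.03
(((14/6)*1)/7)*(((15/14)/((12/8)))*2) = 10/21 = 0.48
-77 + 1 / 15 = -1154 / 15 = -76.93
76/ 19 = 4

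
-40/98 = -20/49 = -0.41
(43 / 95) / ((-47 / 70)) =-602 / 893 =-0.67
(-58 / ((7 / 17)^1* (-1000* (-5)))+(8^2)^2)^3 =368285846549135537136843 / 5359375000000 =68718058831.33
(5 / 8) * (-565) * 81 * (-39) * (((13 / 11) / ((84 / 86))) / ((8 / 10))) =8314356375 / 4928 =1687166.47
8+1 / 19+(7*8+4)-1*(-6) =1407 / 19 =74.05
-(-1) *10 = 10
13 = 13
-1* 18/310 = -9/155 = -0.06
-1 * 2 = -2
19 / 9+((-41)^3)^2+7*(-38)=42750935794 / 9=4750103977.11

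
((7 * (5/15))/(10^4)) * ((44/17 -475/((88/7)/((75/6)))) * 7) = -68863669/89760000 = -0.77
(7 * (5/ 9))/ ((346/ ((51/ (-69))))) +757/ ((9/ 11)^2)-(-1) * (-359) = 497512889/ 644598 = 771.82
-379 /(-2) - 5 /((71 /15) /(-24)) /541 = 14561369 /76822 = 189.55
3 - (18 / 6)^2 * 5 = -42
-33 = -33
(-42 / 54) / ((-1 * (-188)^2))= 7 / 318096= 0.00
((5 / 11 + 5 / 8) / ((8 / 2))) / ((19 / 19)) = 95 / 352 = 0.27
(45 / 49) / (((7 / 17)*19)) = 765 / 6517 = 0.12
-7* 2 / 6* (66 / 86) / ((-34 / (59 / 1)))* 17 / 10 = 4543 / 860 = 5.28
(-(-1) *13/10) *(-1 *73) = -949/10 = -94.90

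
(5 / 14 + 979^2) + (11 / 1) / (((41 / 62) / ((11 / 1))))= 550250367 / 574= 958624.33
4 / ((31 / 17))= 68 / 31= 2.19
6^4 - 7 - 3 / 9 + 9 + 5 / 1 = 3908 / 3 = 1302.67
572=572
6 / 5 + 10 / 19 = 164 / 95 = 1.73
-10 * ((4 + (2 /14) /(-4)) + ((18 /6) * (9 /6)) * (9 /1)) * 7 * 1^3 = -6225 /2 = -3112.50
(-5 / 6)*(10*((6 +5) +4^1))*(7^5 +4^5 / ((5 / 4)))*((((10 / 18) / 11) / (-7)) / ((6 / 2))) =5298.88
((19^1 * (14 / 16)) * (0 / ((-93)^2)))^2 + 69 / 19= 69 / 19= 3.63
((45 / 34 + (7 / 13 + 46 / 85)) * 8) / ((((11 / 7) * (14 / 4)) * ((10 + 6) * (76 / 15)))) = 15933 / 369512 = 0.04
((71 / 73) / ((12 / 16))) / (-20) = -71 / 1095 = -0.06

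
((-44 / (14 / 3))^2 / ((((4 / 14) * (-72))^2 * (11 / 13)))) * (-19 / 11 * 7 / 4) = -1729 / 2304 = -0.75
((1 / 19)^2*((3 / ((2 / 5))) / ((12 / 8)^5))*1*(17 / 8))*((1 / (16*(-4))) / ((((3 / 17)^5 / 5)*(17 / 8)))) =-35496425 / 28422252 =-1.25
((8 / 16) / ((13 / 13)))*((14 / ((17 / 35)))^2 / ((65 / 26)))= 48020 / 289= 166.16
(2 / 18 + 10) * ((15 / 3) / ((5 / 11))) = 1001 / 9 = 111.22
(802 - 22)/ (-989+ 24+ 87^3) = 390/ 328769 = 0.00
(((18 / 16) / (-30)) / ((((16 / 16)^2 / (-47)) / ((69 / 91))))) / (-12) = -3243 / 29120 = -0.11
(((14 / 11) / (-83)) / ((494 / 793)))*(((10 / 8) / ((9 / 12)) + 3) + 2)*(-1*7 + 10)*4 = -34160 / 17347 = -1.97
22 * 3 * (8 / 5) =528 / 5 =105.60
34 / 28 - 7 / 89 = 1415 / 1246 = 1.14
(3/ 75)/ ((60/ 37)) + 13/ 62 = 0.23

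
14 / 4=7 / 2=3.50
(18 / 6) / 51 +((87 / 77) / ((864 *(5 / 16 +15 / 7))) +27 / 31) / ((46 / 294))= 5.63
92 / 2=46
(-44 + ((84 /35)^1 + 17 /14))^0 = 1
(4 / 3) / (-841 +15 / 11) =-11 / 6927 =-0.00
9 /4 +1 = 13 /4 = 3.25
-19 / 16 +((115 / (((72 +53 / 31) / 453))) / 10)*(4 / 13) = 9771253 / 475280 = 20.56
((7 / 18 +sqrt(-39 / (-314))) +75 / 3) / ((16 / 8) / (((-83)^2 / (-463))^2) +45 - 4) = 47458321*sqrt(12246) / 611113048286 +21688452697 / 35031958182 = 0.63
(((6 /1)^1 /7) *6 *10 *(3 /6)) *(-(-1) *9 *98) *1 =22680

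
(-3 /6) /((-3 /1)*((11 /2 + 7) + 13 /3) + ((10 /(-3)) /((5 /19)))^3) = 0.00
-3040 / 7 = -434.29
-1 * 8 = -8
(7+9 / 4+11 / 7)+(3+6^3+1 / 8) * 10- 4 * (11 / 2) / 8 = 61581 / 28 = 2199.32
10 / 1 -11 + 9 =8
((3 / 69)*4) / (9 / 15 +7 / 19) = 95 / 529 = 0.18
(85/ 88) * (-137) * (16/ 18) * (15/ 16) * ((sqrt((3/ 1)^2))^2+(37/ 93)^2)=-2306001125/ 2283336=-1009.93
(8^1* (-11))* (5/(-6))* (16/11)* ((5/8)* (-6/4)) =-100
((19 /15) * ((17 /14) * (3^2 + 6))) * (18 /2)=2907 /14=207.64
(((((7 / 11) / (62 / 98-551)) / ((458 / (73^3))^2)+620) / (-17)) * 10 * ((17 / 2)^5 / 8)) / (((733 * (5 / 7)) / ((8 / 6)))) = 2597289533111622363 / 1459574723064832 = 1779.48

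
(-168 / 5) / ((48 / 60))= -42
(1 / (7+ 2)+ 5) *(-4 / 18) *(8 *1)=-736 / 81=-9.09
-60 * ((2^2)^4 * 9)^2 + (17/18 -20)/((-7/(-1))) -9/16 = -45864714713/144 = -318504963.28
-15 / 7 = -2.14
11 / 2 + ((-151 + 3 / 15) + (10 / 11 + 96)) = -5323 / 110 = -48.39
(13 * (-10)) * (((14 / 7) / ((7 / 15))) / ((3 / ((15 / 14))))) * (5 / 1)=-48750 / 49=-994.90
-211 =-211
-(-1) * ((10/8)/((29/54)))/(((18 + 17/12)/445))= 360450/6757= 53.34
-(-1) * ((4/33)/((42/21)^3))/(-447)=-1/29502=-0.00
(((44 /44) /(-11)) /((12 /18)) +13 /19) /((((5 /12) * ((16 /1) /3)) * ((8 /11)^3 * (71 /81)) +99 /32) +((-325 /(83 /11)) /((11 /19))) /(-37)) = 992540370096 /10605378047069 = 0.09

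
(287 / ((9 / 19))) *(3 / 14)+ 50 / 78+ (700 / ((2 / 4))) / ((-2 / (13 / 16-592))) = 64578029 / 156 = 413961.72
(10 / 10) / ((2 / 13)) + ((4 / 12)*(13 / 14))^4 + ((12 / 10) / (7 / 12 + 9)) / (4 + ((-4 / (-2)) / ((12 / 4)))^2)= 58483979251 / 8946126000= 6.54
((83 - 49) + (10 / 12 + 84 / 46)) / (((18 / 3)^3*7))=5059 / 208656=0.02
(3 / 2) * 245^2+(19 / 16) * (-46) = 719863 / 8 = 89982.88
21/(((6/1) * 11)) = 7/22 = 0.32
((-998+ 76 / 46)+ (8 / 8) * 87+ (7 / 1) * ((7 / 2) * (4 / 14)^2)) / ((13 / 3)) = -209.39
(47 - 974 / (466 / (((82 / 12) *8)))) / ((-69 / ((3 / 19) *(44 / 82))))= 1034330 / 12523983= 0.08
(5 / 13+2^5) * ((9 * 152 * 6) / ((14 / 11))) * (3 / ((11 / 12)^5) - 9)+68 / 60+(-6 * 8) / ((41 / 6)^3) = -1255637494655464133 / 1377383772765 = -911610.49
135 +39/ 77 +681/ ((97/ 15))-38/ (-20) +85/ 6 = 28779824/ 112035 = 256.88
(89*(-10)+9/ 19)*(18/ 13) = -1231.65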